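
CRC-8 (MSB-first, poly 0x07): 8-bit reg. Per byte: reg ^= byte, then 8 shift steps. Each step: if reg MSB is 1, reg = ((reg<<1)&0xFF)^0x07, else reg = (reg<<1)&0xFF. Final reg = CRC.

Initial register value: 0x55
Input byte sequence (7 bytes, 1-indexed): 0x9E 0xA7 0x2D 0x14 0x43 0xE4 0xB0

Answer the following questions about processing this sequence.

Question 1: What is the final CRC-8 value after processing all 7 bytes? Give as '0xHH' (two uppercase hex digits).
After byte 1 (0x9E): reg=0x7F
After byte 2 (0xA7): reg=0x06
After byte 3 (0x2D): reg=0xD1
After byte 4 (0x14): reg=0x55
After byte 5 (0x43): reg=0x62
After byte 6 (0xE4): reg=0x9B
After byte 7 (0xB0): reg=0xD1

Answer: 0xD1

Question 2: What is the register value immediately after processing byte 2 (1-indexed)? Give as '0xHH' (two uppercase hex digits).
After byte 1 (0x9E): reg=0x7F
After byte 2 (0xA7): reg=0x06

Answer: 0x06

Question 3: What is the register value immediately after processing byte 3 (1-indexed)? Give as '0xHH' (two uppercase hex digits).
Answer: 0xD1

Derivation:
After byte 1 (0x9E): reg=0x7F
After byte 2 (0xA7): reg=0x06
After byte 3 (0x2D): reg=0xD1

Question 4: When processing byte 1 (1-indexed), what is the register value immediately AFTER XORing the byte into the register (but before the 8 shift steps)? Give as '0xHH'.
Answer: 0xCB

Derivation:
Register before byte 1: 0x55
Byte 1: 0x9E
0x55 XOR 0x9E = 0xCB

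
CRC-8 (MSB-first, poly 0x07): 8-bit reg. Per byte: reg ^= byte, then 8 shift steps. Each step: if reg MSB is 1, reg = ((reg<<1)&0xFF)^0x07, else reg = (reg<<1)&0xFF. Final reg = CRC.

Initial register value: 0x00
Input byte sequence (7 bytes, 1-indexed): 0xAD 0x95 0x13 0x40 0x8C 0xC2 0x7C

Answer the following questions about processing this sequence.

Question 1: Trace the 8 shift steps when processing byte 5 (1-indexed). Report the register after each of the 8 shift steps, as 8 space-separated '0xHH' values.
After byte 1 (0xAD): reg=0x4A
After byte 2 (0x95): reg=0x13
After byte 3 (0x13): reg=0x00
After byte 4 (0x40): reg=0xC7
Register before byte 5: 0xC7
After XOR with byte 0x8C: 0x4B

Answer: 0x96 0x2B 0x56 0xAC 0x5F 0xBE 0x7B 0xF6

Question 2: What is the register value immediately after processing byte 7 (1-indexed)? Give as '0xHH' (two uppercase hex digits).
After byte 1 (0xAD): reg=0x4A
After byte 2 (0x95): reg=0x13
After byte 3 (0x13): reg=0x00
After byte 4 (0x40): reg=0xC7
After byte 5 (0x8C): reg=0xF6
After byte 6 (0xC2): reg=0x8C
After byte 7 (0x7C): reg=0xDE

Answer: 0xDE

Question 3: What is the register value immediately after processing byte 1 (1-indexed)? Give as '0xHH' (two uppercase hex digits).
After byte 1 (0xAD): reg=0x4A

Answer: 0x4A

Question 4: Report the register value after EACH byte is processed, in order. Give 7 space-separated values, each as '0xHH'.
0x4A 0x13 0x00 0xC7 0xF6 0x8C 0xDE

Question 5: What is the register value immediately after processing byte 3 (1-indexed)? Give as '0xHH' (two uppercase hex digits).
After byte 1 (0xAD): reg=0x4A
After byte 2 (0x95): reg=0x13
After byte 3 (0x13): reg=0x00

Answer: 0x00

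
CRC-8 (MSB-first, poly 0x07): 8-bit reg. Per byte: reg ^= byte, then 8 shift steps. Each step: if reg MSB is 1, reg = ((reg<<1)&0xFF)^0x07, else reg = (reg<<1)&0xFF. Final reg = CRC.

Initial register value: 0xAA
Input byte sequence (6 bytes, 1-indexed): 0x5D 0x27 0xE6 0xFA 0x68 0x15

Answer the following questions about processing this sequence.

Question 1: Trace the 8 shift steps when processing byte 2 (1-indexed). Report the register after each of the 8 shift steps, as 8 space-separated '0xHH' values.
After byte 1 (0x5D): reg=0xCB
Register before byte 2: 0xCB
After XOR with byte 0x27: 0xEC

Answer: 0xDF 0xB9 0x75 0xEA 0xD3 0xA1 0x45 0x8A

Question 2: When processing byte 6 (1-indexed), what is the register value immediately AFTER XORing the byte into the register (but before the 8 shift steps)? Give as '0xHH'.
Answer: 0xA3

Derivation:
Register before byte 6: 0xB6
Byte 6: 0x15
0xB6 XOR 0x15 = 0xA3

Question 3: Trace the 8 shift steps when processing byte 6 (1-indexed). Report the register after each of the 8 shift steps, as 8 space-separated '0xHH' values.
After byte 1 (0x5D): reg=0xCB
After byte 2 (0x27): reg=0x8A
After byte 3 (0xE6): reg=0x03
After byte 4 (0xFA): reg=0xE1
After byte 5 (0x68): reg=0xB6
Register before byte 6: 0xB6
After XOR with byte 0x15: 0xA3

Answer: 0x41 0x82 0x03 0x06 0x0C 0x18 0x30 0x60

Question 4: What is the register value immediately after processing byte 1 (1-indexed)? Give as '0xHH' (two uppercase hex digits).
After byte 1 (0x5D): reg=0xCB

Answer: 0xCB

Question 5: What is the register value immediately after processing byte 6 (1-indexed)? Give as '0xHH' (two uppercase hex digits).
Answer: 0x60

Derivation:
After byte 1 (0x5D): reg=0xCB
After byte 2 (0x27): reg=0x8A
After byte 3 (0xE6): reg=0x03
After byte 4 (0xFA): reg=0xE1
After byte 5 (0x68): reg=0xB6
After byte 6 (0x15): reg=0x60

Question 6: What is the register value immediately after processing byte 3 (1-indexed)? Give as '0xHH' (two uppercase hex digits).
After byte 1 (0x5D): reg=0xCB
After byte 2 (0x27): reg=0x8A
After byte 3 (0xE6): reg=0x03

Answer: 0x03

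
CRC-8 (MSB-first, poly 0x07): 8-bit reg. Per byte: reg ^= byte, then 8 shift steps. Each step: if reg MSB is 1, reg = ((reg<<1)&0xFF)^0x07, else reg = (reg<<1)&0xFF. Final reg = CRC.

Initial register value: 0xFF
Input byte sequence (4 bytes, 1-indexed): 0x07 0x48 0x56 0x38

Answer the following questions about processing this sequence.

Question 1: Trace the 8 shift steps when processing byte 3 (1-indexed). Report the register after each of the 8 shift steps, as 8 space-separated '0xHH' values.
Answer: 0x2A 0x54 0xA8 0x57 0xAE 0x5B 0xB6 0x6B

Derivation:
After byte 1 (0x07): reg=0xE6
After byte 2 (0x48): reg=0x43
Register before byte 3: 0x43
After XOR with byte 0x56: 0x15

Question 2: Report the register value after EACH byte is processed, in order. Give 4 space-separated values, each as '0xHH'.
0xE6 0x43 0x6B 0xBE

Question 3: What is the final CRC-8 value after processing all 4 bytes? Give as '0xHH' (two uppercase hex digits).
After byte 1 (0x07): reg=0xE6
After byte 2 (0x48): reg=0x43
After byte 3 (0x56): reg=0x6B
After byte 4 (0x38): reg=0xBE

Answer: 0xBE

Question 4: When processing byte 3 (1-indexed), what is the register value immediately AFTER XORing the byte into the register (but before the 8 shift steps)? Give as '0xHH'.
Answer: 0x15

Derivation:
Register before byte 3: 0x43
Byte 3: 0x56
0x43 XOR 0x56 = 0x15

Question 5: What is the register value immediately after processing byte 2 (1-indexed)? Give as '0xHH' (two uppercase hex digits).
After byte 1 (0x07): reg=0xE6
After byte 2 (0x48): reg=0x43

Answer: 0x43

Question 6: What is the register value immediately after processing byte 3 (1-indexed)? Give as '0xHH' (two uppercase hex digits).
Answer: 0x6B

Derivation:
After byte 1 (0x07): reg=0xE6
After byte 2 (0x48): reg=0x43
After byte 3 (0x56): reg=0x6B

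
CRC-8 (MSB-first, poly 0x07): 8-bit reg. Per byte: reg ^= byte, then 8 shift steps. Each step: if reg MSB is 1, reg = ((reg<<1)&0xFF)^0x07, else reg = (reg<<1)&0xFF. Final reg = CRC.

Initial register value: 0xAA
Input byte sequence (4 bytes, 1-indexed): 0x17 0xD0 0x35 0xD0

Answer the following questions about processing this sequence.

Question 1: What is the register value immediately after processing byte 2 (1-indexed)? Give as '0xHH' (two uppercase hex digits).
Answer: 0x98

Derivation:
After byte 1 (0x17): reg=0x3A
After byte 2 (0xD0): reg=0x98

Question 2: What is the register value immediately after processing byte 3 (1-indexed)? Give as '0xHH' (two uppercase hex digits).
After byte 1 (0x17): reg=0x3A
After byte 2 (0xD0): reg=0x98
After byte 3 (0x35): reg=0x4A

Answer: 0x4A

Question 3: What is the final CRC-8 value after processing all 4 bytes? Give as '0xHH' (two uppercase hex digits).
After byte 1 (0x17): reg=0x3A
After byte 2 (0xD0): reg=0x98
After byte 3 (0x35): reg=0x4A
After byte 4 (0xD0): reg=0xCF

Answer: 0xCF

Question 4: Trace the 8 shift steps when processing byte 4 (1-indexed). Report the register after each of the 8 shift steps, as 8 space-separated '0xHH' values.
After byte 1 (0x17): reg=0x3A
After byte 2 (0xD0): reg=0x98
After byte 3 (0x35): reg=0x4A
Register before byte 4: 0x4A
After XOR with byte 0xD0: 0x9A

Answer: 0x33 0x66 0xCC 0x9F 0x39 0x72 0xE4 0xCF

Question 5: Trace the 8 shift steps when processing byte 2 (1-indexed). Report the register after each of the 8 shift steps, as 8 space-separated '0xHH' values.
Answer: 0xD3 0xA1 0x45 0x8A 0x13 0x26 0x4C 0x98

Derivation:
After byte 1 (0x17): reg=0x3A
Register before byte 2: 0x3A
After XOR with byte 0xD0: 0xEA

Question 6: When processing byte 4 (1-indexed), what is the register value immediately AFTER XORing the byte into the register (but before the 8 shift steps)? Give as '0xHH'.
Register before byte 4: 0x4A
Byte 4: 0xD0
0x4A XOR 0xD0 = 0x9A

Answer: 0x9A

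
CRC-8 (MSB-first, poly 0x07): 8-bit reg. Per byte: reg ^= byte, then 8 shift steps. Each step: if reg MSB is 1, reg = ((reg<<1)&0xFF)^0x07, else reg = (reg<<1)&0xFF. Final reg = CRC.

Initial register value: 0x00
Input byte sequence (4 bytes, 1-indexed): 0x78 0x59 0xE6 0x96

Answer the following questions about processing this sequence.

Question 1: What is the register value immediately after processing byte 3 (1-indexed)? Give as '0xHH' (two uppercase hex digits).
Answer: 0x3B

Derivation:
After byte 1 (0x78): reg=0x6F
After byte 2 (0x59): reg=0x82
After byte 3 (0xE6): reg=0x3B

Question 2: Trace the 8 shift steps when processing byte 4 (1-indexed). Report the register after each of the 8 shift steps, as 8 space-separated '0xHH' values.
Answer: 0x5D 0xBA 0x73 0xE6 0xCB 0x91 0x25 0x4A

Derivation:
After byte 1 (0x78): reg=0x6F
After byte 2 (0x59): reg=0x82
After byte 3 (0xE6): reg=0x3B
Register before byte 4: 0x3B
After XOR with byte 0x96: 0xAD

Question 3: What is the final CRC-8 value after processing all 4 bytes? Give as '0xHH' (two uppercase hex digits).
After byte 1 (0x78): reg=0x6F
After byte 2 (0x59): reg=0x82
After byte 3 (0xE6): reg=0x3B
After byte 4 (0x96): reg=0x4A

Answer: 0x4A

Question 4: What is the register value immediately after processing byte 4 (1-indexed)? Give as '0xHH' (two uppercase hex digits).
Answer: 0x4A

Derivation:
After byte 1 (0x78): reg=0x6F
After byte 2 (0x59): reg=0x82
After byte 3 (0xE6): reg=0x3B
After byte 4 (0x96): reg=0x4A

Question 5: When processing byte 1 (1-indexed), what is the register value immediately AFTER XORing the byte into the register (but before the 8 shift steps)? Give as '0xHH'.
Answer: 0x78

Derivation:
Register before byte 1: 0x00
Byte 1: 0x78
0x00 XOR 0x78 = 0x78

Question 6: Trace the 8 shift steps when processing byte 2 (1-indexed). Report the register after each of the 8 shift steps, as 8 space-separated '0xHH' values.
Answer: 0x6C 0xD8 0xB7 0x69 0xD2 0xA3 0x41 0x82

Derivation:
After byte 1 (0x78): reg=0x6F
Register before byte 2: 0x6F
After XOR with byte 0x59: 0x36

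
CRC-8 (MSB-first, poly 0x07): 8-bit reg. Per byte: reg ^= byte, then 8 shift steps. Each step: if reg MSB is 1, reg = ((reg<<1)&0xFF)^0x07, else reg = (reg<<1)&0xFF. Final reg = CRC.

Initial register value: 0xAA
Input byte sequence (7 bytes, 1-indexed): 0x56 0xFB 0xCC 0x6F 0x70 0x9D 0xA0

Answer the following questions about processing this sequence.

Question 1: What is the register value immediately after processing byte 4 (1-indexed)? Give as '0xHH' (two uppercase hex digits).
After byte 1 (0x56): reg=0xFA
After byte 2 (0xFB): reg=0x07
After byte 3 (0xCC): reg=0x7F
After byte 4 (0x6F): reg=0x70

Answer: 0x70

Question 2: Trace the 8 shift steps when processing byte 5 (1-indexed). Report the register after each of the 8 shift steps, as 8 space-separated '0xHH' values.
Answer: 0x00 0x00 0x00 0x00 0x00 0x00 0x00 0x00

Derivation:
After byte 1 (0x56): reg=0xFA
After byte 2 (0xFB): reg=0x07
After byte 3 (0xCC): reg=0x7F
After byte 4 (0x6F): reg=0x70
Register before byte 5: 0x70
After XOR with byte 0x70: 0x00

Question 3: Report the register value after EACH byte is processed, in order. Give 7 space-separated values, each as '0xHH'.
0xFA 0x07 0x7F 0x70 0x00 0xDA 0x61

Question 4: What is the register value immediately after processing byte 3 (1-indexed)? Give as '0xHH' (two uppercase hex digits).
After byte 1 (0x56): reg=0xFA
After byte 2 (0xFB): reg=0x07
After byte 3 (0xCC): reg=0x7F

Answer: 0x7F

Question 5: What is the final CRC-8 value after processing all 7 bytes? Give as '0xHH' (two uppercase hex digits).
After byte 1 (0x56): reg=0xFA
After byte 2 (0xFB): reg=0x07
After byte 3 (0xCC): reg=0x7F
After byte 4 (0x6F): reg=0x70
After byte 5 (0x70): reg=0x00
After byte 6 (0x9D): reg=0xDA
After byte 7 (0xA0): reg=0x61

Answer: 0x61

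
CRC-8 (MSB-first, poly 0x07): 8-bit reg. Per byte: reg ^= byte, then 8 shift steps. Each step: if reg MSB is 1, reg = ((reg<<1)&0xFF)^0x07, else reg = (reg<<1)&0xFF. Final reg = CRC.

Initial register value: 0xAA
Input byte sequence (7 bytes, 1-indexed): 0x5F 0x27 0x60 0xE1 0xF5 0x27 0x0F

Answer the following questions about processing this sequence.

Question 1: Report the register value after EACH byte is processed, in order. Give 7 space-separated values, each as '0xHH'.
0xC5 0xA0 0x4E 0x44 0x1E 0xAF 0x69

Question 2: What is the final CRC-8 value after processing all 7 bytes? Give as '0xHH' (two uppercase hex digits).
Answer: 0x69

Derivation:
After byte 1 (0x5F): reg=0xC5
After byte 2 (0x27): reg=0xA0
After byte 3 (0x60): reg=0x4E
After byte 4 (0xE1): reg=0x44
After byte 5 (0xF5): reg=0x1E
After byte 6 (0x27): reg=0xAF
After byte 7 (0x0F): reg=0x69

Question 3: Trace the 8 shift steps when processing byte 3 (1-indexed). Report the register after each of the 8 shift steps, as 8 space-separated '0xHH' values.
Answer: 0x87 0x09 0x12 0x24 0x48 0x90 0x27 0x4E

Derivation:
After byte 1 (0x5F): reg=0xC5
After byte 2 (0x27): reg=0xA0
Register before byte 3: 0xA0
After XOR with byte 0x60: 0xC0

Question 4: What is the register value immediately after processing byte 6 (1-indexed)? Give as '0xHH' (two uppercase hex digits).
Answer: 0xAF

Derivation:
After byte 1 (0x5F): reg=0xC5
After byte 2 (0x27): reg=0xA0
After byte 3 (0x60): reg=0x4E
After byte 4 (0xE1): reg=0x44
After byte 5 (0xF5): reg=0x1E
After byte 6 (0x27): reg=0xAF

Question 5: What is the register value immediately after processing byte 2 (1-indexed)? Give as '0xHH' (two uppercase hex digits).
After byte 1 (0x5F): reg=0xC5
After byte 2 (0x27): reg=0xA0

Answer: 0xA0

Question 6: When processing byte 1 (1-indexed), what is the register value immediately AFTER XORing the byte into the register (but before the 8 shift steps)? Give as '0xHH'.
Register before byte 1: 0xAA
Byte 1: 0x5F
0xAA XOR 0x5F = 0xF5

Answer: 0xF5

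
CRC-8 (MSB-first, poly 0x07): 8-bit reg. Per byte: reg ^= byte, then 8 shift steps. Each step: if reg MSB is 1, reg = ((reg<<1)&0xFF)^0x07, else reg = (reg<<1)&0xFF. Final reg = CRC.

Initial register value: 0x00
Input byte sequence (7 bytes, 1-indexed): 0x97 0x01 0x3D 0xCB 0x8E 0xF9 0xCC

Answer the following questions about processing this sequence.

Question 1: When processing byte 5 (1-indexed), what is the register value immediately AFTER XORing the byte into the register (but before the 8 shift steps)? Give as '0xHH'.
Register before byte 5: 0x30
Byte 5: 0x8E
0x30 XOR 0x8E = 0xBE

Answer: 0xBE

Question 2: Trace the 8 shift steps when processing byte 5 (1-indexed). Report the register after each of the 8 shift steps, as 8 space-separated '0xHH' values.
After byte 1 (0x97): reg=0xEC
After byte 2 (0x01): reg=0x8D
After byte 3 (0x3D): reg=0x19
After byte 4 (0xCB): reg=0x30
Register before byte 5: 0x30
After XOR with byte 0x8E: 0xBE

Answer: 0x7B 0xF6 0xEB 0xD1 0xA5 0x4D 0x9A 0x33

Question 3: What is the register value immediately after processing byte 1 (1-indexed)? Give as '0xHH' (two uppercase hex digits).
After byte 1 (0x97): reg=0xEC

Answer: 0xEC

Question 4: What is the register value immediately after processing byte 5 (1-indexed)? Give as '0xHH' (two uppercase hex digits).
Answer: 0x33

Derivation:
After byte 1 (0x97): reg=0xEC
After byte 2 (0x01): reg=0x8D
After byte 3 (0x3D): reg=0x19
After byte 4 (0xCB): reg=0x30
After byte 5 (0x8E): reg=0x33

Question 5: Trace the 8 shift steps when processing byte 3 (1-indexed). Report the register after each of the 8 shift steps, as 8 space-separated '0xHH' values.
After byte 1 (0x97): reg=0xEC
After byte 2 (0x01): reg=0x8D
Register before byte 3: 0x8D
After XOR with byte 0x3D: 0xB0

Answer: 0x67 0xCE 0x9B 0x31 0x62 0xC4 0x8F 0x19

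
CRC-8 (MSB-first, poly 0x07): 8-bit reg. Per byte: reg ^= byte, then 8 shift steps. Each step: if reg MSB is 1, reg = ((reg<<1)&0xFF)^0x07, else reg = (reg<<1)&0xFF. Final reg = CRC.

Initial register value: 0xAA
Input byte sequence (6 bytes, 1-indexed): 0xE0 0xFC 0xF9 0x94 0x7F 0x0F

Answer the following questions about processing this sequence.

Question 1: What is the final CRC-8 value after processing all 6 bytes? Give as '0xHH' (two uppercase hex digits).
Answer: 0x1F

Derivation:
After byte 1 (0xE0): reg=0xF1
After byte 2 (0xFC): reg=0x23
After byte 3 (0xF9): reg=0x08
After byte 4 (0x94): reg=0xDD
After byte 5 (0x7F): reg=0x67
After byte 6 (0x0F): reg=0x1F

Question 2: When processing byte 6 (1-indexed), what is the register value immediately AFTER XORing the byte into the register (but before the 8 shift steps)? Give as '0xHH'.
Answer: 0x68

Derivation:
Register before byte 6: 0x67
Byte 6: 0x0F
0x67 XOR 0x0F = 0x68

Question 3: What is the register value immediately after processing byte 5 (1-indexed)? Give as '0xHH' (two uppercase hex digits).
Answer: 0x67

Derivation:
After byte 1 (0xE0): reg=0xF1
After byte 2 (0xFC): reg=0x23
After byte 3 (0xF9): reg=0x08
After byte 4 (0x94): reg=0xDD
After byte 5 (0x7F): reg=0x67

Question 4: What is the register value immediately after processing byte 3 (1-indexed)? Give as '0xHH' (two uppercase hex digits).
After byte 1 (0xE0): reg=0xF1
After byte 2 (0xFC): reg=0x23
After byte 3 (0xF9): reg=0x08

Answer: 0x08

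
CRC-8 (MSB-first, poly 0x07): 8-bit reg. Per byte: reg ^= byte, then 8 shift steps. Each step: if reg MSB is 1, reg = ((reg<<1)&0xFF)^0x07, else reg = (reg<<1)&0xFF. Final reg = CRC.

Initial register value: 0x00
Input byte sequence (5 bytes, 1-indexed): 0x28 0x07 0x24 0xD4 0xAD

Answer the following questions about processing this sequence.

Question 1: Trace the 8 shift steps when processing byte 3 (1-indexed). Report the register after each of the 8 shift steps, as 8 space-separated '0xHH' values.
After byte 1 (0x28): reg=0xD8
After byte 2 (0x07): reg=0x13
Register before byte 3: 0x13
After XOR with byte 0x24: 0x37

Answer: 0x6E 0xDC 0xBF 0x79 0xF2 0xE3 0xC1 0x85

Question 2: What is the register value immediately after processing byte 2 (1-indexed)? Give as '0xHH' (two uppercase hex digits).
After byte 1 (0x28): reg=0xD8
After byte 2 (0x07): reg=0x13

Answer: 0x13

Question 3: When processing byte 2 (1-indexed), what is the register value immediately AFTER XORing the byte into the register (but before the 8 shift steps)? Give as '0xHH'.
Answer: 0xDF

Derivation:
Register before byte 2: 0xD8
Byte 2: 0x07
0xD8 XOR 0x07 = 0xDF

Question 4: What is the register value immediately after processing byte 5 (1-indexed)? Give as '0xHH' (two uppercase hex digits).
Answer: 0x53

Derivation:
After byte 1 (0x28): reg=0xD8
After byte 2 (0x07): reg=0x13
After byte 3 (0x24): reg=0x85
After byte 4 (0xD4): reg=0xB0
After byte 5 (0xAD): reg=0x53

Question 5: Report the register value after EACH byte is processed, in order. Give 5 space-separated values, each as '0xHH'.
0xD8 0x13 0x85 0xB0 0x53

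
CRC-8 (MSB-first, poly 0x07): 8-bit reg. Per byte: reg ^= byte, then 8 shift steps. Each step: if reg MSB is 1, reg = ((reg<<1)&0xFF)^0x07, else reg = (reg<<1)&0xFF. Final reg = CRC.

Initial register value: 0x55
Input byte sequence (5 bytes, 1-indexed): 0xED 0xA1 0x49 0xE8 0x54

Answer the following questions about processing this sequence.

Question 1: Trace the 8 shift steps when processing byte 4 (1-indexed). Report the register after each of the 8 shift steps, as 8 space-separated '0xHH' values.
After byte 1 (0xED): reg=0x21
After byte 2 (0xA1): reg=0x89
After byte 3 (0x49): reg=0x4E
Register before byte 4: 0x4E
After XOR with byte 0xE8: 0xA6

Answer: 0x4B 0x96 0x2B 0x56 0xAC 0x5F 0xBE 0x7B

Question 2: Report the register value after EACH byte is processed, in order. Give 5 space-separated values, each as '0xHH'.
0x21 0x89 0x4E 0x7B 0xCD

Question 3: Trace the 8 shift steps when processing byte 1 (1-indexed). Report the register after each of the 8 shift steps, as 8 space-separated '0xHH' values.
Register before byte 1: 0x55
After XOR with byte 0xED: 0xB8

Answer: 0x77 0xEE 0xDB 0xB1 0x65 0xCA 0x93 0x21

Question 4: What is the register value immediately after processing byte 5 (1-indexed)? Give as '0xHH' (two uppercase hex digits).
After byte 1 (0xED): reg=0x21
After byte 2 (0xA1): reg=0x89
After byte 3 (0x49): reg=0x4E
After byte 4 (0xE8): reg=0x7B
After byte 5 (0x54): reg=0xCD

Answer: 0xCD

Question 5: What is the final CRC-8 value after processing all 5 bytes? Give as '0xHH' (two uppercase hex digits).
After byte 1 (0xED): reg=0x21
After byte 2 (0xA1): reg=0x89
After byte 3 (0x49): reg=0x4E
After byte 4 (0xE8): reg=0x7B
After byte 5 (0x54): reg=0xCD

Answer: 0xCD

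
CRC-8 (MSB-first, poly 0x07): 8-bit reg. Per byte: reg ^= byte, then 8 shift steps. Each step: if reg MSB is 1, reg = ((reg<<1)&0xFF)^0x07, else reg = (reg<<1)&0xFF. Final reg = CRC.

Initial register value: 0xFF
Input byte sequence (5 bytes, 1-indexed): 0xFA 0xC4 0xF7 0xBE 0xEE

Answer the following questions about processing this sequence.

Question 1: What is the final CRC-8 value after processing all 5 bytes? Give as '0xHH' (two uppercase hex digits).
After byte 1 (0xFA): reg=0x1B
After byte 2 (0xC4): reg=0x13
After byte 3 (0xF7): reg=0xB2
After byte 4 (0xBE): reg=0x24
After byte 5 (0xEE): reg=0x78

Answer: 0x78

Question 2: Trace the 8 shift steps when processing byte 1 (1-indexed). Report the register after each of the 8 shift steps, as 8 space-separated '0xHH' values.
Register before byte 1: 0xFF
After XOR with byte 0xFA: 0x05

Answer: 0x0A 0x14 0x28 0x50 0xA0 0x47 0x8E 0x1B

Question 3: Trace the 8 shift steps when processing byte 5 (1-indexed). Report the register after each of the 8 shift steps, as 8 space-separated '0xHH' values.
After byte 1 (0xFA): reg=0x1B
After byte 2 (0xC4): reg=0x13
After byte 3 (0xF7): reg=0xB2
After byte 4 (0xBE): reg=0x24
Register before byte 5: 0x24
After XOR with byte 0xEE: 0xCA

Answer: 0x93 0x21 0x42 0x84 0x0F 0x1E 0x3C 0x78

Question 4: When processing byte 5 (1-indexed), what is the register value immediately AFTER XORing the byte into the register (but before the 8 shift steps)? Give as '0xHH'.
Answer: 0xCA

Derivation:
Register before byte 5: 0x24
Byte 5: 0xEE
0x24 XOR 0xEE = 0xCA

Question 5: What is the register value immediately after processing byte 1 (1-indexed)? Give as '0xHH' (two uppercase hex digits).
After byte 1 (0xFA): reg=0x1B

Answer: 0x1B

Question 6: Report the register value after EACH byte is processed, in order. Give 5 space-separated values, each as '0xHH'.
0x1B 0x13 0xB2 0x24 0x78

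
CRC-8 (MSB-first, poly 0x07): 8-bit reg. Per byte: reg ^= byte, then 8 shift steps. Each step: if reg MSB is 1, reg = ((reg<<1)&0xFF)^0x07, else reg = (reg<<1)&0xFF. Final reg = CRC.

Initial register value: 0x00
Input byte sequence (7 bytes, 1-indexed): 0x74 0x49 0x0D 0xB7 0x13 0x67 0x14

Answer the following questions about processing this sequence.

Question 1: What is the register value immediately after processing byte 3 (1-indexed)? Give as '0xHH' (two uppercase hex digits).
After byte 1 (0x74): reg=0x4B
After byte 2 (0x49): reg=0x0E
After byte 3 (0x0D): reg=0x09

Answer: 0x09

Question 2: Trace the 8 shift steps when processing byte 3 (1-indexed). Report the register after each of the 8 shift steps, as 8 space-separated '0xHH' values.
After byte 1 (0x74): reg=0x4B
After byte 2 (0x49): reg=0x0E
Register before byte 3: 0x0E
After XOR with byte 0x0D: 0x03

Answer: 0x06 0x0C 0x18 0x30 0x60 0xC0 0x87 0x09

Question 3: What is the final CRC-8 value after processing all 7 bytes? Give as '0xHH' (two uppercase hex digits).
After byte 1 (0x74): reg=0x4B
After byte 2 (0x49): reg=0x0E
After byte 3 (0x0D): reg=0x09
After byte 4 (0xB7): reg=0x33
After byte 5 (0x13): reg=0xE0
After byte 6 (0x67): reg=0x9C
After byte 7 (0x14): reg=0xB1

Answer: 0xB1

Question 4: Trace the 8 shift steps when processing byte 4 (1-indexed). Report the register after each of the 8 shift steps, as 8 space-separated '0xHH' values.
Answer: 0x7B 0xF6 0xEB 0xD1 0xA5 0x4D 0x9A 0x33

Derivation:
After byte 1 (0x74): reg=0x4B
After byte 2 (0x49): reg=0x0E
After byte 3 (0x0D): reg=0x09
Register before byte 4: 0x09
After XOR with byte 0xB7: 0xBE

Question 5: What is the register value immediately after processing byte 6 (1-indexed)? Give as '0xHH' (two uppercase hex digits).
After byte 1 (0x74): reg=0x4B
After byte 2 (0x49): reg=0x0E
After byte 3 (0x0D): reg=0x09
After byte 4 (0xB7): reg=0x33
After byte 5 (0x13): reg=0xE0
After byte 6 (0x67): reg=0x9C

Answer: 0x9C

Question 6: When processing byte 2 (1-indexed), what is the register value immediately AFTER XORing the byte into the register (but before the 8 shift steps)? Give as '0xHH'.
Register before byte 2: 0x4B
Byte 2: 0x49
0x4B XOR 0x49 = 0x02

Answer: 0x02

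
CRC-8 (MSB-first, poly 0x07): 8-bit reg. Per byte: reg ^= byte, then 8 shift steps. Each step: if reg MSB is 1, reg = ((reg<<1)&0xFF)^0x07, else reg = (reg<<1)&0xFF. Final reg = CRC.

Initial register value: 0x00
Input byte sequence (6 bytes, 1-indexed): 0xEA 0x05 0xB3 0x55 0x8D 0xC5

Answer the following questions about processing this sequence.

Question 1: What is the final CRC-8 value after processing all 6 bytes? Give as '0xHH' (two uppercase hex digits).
After byte 1 (0xEA): reg=0x98
After byte 2 (0x05): reg=0xDA
After byte 3 (0xB3): reg=0x18
After byte 4 (0x55): reg=0xE4
After byte 5 (0x8D): reg=0x18
After byte 6 (0xC5): reg=0x1D

Answer: 0x1D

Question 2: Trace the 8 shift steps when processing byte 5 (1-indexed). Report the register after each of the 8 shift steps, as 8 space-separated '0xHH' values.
After byte 1 (0xEA): reg=0x98
After byte 2 (0x05): reg=0xDA
After byte 3 (0xB3): reg=0x18
After byte 4 (0x55): reg=0xE4
Register before byte 5: 0xE4
After XOR with byte 0x8D: 0x69

Answer: 0xD2 0xA3 0x41 0x82 0x03 0x06 0x0C 0x18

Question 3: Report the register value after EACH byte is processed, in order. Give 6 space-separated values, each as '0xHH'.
0x98 0xDA 0x18 0xE4 0x18 0x1D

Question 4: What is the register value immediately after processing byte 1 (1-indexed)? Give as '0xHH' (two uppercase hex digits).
After byte 1 (0xEA): reg=0x98

Answer: 0x98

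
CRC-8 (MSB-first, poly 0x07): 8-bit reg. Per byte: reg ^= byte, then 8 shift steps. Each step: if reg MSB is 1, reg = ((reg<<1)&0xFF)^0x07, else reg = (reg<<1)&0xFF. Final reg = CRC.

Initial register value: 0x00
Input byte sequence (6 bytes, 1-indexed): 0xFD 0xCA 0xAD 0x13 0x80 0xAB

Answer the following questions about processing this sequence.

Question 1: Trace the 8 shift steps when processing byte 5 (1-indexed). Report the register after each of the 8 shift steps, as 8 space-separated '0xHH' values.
After byte 1 (0xFD): reg=0xFD
After byte 2 (0xCA): reg=0x85
After byte 3 (0xAD): reg=0xD8
After byte 4 (0x13): reg=0x7F
Register before byte 5: 0x7F
After XOR with byte 0x80: 0xFF

Answer: 0xF9 0xF5 0xED 0xDD 0xBD 0x7D 0xFA 0xF3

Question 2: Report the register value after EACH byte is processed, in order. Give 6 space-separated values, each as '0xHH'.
0xFD 0x85 0xD8 0x7F 0xF3 0x8F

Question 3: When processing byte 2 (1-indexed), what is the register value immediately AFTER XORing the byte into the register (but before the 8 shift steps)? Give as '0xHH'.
Register before byte 2: 0xFD
Byte 2: 0xCA
0xFD XOR 0xCA = 0x37

Answer: 0x37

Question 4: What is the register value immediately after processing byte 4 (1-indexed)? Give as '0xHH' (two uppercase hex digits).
Answer: 0x7F

Derivation:
After byte 1 (0xFD): reg=0xFD
After byte 2 (0xCA): reg=0x85
After byte 3 (0xAD): reg=0xD8
After byte 4 (0x13): reg=0x7F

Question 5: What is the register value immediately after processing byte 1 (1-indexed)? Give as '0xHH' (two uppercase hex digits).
After byte 1 (0xFD): reg=0xFD

Answer: 0xFD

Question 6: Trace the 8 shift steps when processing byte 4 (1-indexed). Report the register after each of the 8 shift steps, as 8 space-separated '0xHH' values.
After byte 1 (0xFD): reg=0xFD
After byte 2 (0xCA): reg=0x85
After byte 3 (0xAD): reg=0xD8
Register before byte 4: 0xD8
After XOR with byte 0x13: 0xCB

Answer: 0x91 0x25 0x4A 0x94 0x2F 0x5E 0xBC 0x7F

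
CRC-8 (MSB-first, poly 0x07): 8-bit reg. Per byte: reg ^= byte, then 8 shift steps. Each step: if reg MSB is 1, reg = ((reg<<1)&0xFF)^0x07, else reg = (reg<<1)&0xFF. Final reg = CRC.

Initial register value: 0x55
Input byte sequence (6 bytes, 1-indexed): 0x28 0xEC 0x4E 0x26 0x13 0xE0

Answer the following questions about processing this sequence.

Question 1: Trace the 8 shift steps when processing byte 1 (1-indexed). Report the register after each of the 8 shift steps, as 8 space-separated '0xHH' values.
Answer: 0xFA 0xF3 0xE1 0xC5 0x8D 0x1D 0x3A 0x74

Derivation:
Register before byte 1: 0x55
After XOR with byte 0x28: 0x7D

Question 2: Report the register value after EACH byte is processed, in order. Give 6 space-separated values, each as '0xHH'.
0x74 0xC1 0xA4 0x87 0xE5 0x1B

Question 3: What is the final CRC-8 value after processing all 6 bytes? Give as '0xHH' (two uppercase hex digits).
Answer: 0x1B

Derivation:
After byte 1 (0x28): reg=0x74
After byte 2 (0xEC): reg=0xC1
After byte 3 (0x4E): reg=0xA4
After byte 4 (0x26): reg=0x87
After byte 5 (0x13): reg=0xE5
After byte 6 (0xE0): reg=0x1B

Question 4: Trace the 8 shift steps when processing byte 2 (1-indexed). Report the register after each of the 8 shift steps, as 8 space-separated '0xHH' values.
Answer: 0x37 0x6E 0xDC 0xBF 0x79 0xF2 0xE3 0xC1

Derivation:
After byte 1 (0x28): reg=0x74
Register before byte 2: 0x74
After XOR with byte 0xEC: 0x98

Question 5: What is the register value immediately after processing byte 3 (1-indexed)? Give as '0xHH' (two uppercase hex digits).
After byte 1 (0x28): reg=0x74
After byte 2 (0xEC): reg=0xC1
After byte 3 (0x4E): reg=0xA4

Answer: 0xA4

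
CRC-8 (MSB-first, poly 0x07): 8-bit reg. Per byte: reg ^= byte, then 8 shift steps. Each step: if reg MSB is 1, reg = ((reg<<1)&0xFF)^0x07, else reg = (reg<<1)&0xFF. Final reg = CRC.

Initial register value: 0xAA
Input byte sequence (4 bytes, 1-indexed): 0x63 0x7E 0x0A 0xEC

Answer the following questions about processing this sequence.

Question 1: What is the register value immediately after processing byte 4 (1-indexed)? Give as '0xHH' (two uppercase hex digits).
Answer: 0x4F

Derivation:
After byte 1 (0x63): reg=0x71
After byte 2 (0x7E): reg=0x2D
After byte 3 (0x0A): reg=0xF5
After byte 4 (0xEC): reg=0x4F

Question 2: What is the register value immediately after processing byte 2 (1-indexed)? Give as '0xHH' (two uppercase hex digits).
Answer: 0x2D

Derivation:
After byte 1 (0x63): reg=0x71
After byte 2 (0x7E): reg=0x2D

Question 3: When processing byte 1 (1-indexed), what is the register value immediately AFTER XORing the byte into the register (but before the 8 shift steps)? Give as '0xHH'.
Answer: 0xC9

Derivation:
Register before byte 1: 0xAA
Byte 1: 0x63
0xAA XOR 0x63 = 0xC9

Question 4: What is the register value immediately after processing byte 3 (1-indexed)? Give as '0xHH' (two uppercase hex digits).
Answer: 0xF5

Derivation:
After byte 1 (0x63): reg=0x71
After byte 2 (0x7E): reg=0x2D
After byte 3 (0x0A): reg=0xF5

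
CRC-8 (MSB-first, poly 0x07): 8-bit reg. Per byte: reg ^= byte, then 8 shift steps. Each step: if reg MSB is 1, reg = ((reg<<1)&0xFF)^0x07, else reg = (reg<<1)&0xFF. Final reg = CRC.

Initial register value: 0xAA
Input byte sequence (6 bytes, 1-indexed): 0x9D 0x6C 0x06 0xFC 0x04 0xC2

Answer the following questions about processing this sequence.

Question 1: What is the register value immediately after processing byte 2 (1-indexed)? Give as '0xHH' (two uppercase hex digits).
Answer: 0x91

Derivation:
After byte 1 (0x9D): reg=0x85
After byte 2 (0x6C): reg=0x91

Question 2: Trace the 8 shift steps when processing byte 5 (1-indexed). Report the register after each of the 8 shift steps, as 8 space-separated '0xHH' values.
Answer: 0xE8 0xD7 0xA9 0x55 0xAA 0x53 0xA6 0x4B

Derivation:
After byte 1 (0x9D): reg=0x85
After byte 2 (0x6C): reg=0x91
After byte 3 (0x06): reg=0xEC
After byte 4 (0xFC): reg=0x70
Register before byte 5: 0x70
After XOR with byte 0x04: 0x74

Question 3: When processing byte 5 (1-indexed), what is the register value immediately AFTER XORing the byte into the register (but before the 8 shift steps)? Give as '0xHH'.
Register before byte 5: 0x70
Byte 5: 0x04
0x70 XOR 0x04 = 0x74

Answer: 0x74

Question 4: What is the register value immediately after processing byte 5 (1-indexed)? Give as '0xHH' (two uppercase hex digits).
Answer: 0x4B

Derivation:
After byte 1 (0x9D): reg=0x85
After byte 2 (0x6C): reg=0x91
After byte 3 (0x06): reg=0xEC
After byte 4 (0xFC): reg=0x70
After byte 5 (0x04): reg=0x4B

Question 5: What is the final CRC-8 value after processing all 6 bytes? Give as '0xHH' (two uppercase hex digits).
After byte 1 (0x9D): reg=0x85
After byte 2 (0x6C): reg=0x91
After byte 3 (0x06): reg=0xEC
After byte 4 (0xFC): reg=0x70
After byte 5 (0x04): reg=0x4B
After byte 6 (0xC2): reg=0xB6

Answer: 0xB6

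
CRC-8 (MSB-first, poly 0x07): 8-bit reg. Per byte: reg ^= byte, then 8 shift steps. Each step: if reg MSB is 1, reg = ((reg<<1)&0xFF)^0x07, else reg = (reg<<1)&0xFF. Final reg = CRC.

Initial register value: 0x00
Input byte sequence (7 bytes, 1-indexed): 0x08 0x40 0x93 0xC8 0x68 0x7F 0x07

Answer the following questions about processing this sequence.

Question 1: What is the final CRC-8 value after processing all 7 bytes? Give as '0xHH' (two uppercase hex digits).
Answer: 0x65

Derivation:
After byte 1 (0x08): reg=0x38
After byte 2 (0x40): reg=0x6F
After byte 3 (0x93): reg=0xFA
After byte 4 (0xC8): reg=0x9E
After byte 5 (0x68): reg=0xCC
After byte 6 (0x7F): reg=0x10
After byte 7 (0x07): reg=0x65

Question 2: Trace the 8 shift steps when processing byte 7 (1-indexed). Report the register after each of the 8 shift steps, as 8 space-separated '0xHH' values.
Answer: 0x2E 0x5C 0xB8 0x77 0xEE 0xDB 0xB1 0x65

Derivation:
After byte 1 (0x08): reg=0x38
After byte 2 (0x40): reg=0x6F
After byte 3 (0x93): reg=0xFA
After byte 4 (0xC8): reg=0x9E
After byte 5 (0x68): reg=0xCC
After byte 6 (0x7F): reg=0x10
Register before byte 7: 0x10
After XOR with byte 0x07: 0x17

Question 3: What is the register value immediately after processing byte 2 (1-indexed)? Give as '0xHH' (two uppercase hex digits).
After byte 1 (0x08): reg=0x38
After byte 2 (0x40): reg=0x6F

Answer: 0x6F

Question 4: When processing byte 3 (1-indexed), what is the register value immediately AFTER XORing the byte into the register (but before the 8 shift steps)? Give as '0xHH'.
Register before byte 3: 0x6F
Byte 3: 0x93
0x6F XOR 0x93 = 0xFC

Answer: 0xFC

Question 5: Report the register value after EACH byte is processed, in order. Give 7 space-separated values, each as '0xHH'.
0x38 0x6F 0xFA 0x9E 0xCC 0x10 0x65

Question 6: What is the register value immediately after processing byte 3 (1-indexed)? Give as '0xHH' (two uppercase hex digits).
After byte 1 (0x08): reg=0x38
After byte 2 (0x40): reg=0x6F
After byte 3 (0x93): reg=0xFA

Answer: 0xFA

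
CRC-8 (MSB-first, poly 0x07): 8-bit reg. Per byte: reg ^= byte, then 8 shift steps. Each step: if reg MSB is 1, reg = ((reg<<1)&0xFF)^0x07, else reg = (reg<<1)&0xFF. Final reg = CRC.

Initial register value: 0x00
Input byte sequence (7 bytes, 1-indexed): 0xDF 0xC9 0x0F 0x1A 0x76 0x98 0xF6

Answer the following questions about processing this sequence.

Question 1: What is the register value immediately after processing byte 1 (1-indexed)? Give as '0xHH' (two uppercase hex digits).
After byte 1 (0xDF): reg=0x13

Answer: 0x13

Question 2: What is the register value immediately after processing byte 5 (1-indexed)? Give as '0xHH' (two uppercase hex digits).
Answer: 0x86

Derivation:
After byte 1 (0xDF): reg=0x13
After byte 2 (0xC9): reg=0x08
After byte 3 (0x0F): reg=0x15
After byte 4 (0x1A): reg=0x2D
After byte 5 (0x76): reg=0x86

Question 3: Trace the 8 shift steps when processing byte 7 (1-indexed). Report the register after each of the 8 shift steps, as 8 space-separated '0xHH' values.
After byte 1 (0xDF): reg=0x13
After byte 2 (0xC9): reg=0x08
After byte 3 (0x0F): reg=0x15
After byte 4 (0x1A): reg=0x2D
After byte 5 (0x76): reg=0x86
After byte 6 (0x98): reg=0x5A
Register before byte 7: 0x5A
After XOR with byte 0xF6: 0xAC

Answer: 0x5F 0xBE 0x7B 0xF6 0xEB 0xD1 0xA5 0x4D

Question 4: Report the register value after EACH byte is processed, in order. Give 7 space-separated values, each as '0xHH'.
0x13 0x08 0x15 0x2D 0x86 0x5A 0x4D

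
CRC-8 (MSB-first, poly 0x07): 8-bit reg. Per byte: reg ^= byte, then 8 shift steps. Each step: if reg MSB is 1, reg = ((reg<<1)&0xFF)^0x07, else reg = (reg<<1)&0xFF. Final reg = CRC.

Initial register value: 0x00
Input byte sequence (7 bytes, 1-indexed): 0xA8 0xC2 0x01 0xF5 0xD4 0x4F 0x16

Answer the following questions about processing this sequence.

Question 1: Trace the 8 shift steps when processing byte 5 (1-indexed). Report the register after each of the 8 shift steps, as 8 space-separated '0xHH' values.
After byte 1 (0xA8): reg=0x51
After byte 2 (0xC2): reg=0xF0
After byte 3 (0x01): reg=0xD9
After byte 4 (0xF5): reg=0xC4
Register before byte 5: 0xC4
After XOR with byte 0xD4: 0x10

Answer: 0x20 0x40 0x80 0x07 0x0E 0x1C 0x38 0x70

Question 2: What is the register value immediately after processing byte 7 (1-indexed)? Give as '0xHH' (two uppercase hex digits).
Answer: 0x58

Derivation:
After byte 1 (0xA8): reg=0x51
After byte 2 (0xC2): reg=0xF0
After byte 3 (0x01): reg=0xD9
After byte 4 (0xF5): reg=0xC4
After byte 5 (0xD4): reg=0x70
After byte 6 (0x4F): reg=0xBD
After byte 7 (0x16): reg=0x58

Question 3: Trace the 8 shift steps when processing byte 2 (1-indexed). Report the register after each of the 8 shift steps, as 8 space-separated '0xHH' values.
After byte 1 (0xA8): reg=0x51
Register before byte 2: 0x51
After XOR with byte 0xC2: 0x93

Answer: 0x21 0x42 0x84 0x0F 0x1E 0x3C 0x78 0xF0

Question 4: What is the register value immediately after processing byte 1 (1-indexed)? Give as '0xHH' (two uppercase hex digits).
Answer: 0x51

Derivation:
After byte 1 (0xA8): reg=0x51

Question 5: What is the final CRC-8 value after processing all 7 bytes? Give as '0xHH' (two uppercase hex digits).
After byte 1 (0xA8): reg=0x51
After byte 2 (0xC2): reg=0xF0
After byte 3 (0x01): reg=0xD9
After byte 4 (0xF5): reg=0xC4
After byte 5 (0xD4): reg=0x70
After byte 6 (0x4F): reg=0xBD
After byte 7 (0x16): reg=0x58

Answer: 0x58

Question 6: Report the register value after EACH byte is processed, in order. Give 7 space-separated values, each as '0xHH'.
0x51 0xF0 0xD9 0xC4 0x70 0xBD 0x58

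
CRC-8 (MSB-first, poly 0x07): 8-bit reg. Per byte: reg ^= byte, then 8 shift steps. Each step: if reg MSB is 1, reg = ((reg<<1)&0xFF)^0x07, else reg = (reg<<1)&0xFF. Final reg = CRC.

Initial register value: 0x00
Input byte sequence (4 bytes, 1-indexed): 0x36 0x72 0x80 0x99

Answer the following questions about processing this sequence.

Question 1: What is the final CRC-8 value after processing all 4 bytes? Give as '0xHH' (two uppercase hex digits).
After byte 1 (0x36): reg=0x82
After byte 2 (0x72): reg=0xDE
After byte 3 (0x80): reg=0x9D
After byte 4 (0x99): reg=0x1C

Answer: 0x1C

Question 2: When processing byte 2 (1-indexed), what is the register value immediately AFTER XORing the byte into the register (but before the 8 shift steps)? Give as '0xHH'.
Answer: 0xF0

Derivation:
Register before byte 2: 0x82
Byte 2: 0x72
0x82 XOR 0x72 = 0xF0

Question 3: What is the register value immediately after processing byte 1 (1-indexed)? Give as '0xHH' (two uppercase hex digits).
Answer: 0x82

Derivation:
After byte 1 (0x36): reg=0x82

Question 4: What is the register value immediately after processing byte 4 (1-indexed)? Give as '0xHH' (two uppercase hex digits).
After byte 1 (0x36): reg=0x82
After byte 2 (0x72): reg=0xDE
After byte 3 (0x80): reg=0x9D
After byte 4 (0x99): reg=0x1C

Answer: 0x1C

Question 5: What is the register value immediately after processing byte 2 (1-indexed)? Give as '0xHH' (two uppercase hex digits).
Answer: 0xDE

Derivation:
After byte 1 (0x36): reg=0x82
After byte 2 (0x72): reg=0xDE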